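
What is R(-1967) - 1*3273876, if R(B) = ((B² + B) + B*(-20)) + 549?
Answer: 633135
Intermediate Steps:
R(B) = 549 + B² - 19*B (R(B) = ((B + B²) - 20*B) + 549 = (B² - 19*B) + 549 = 549 + B² - 19*B)
R(-1967) - 1*3273876 = (549 + (-1967)² - 19*(-1967)) - 1*3273876 = (549 + 3869089 + 37373) - 3273876 = 3907011 - 3273876 = 633135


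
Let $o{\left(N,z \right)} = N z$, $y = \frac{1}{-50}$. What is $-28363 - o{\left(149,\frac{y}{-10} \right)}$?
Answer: $- \frac{14181649}{500} \approx -28363.0$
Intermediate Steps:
$y = - \frac{1}{50} \approx -0.02$
$-28363 - o{\left(149,\frac{y}{-10} \right)} = -28363 - 149 \left(- \frac{1}{50 \left(-10\right)}\right) = -28363 - 149 \left(\left(- \frac{1}{50}\right) \left(- \frac{1}{10}\right)\right) = -28363 - 149 \cdot \frac{1}{500} = -28363 - \frac{149}{500} = - \frac{14181649}{500}$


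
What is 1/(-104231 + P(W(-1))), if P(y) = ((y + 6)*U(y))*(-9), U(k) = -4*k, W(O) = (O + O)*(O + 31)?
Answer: 1/12409 ≈ 8.0587e-5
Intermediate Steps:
W(O) = 2*O*(31 + O) (W(O) = (2*O)*(31 + O) = 2*O*(31 + O))
P(y) = 36*y*(6 + y) (P(y) = ((y + 6)*(-4*y))*(-9) = ((6 + y)*(-4*y))*(-9) = -4*y*(6 + y)*(-9) = 36*y*(6 + y))
1/(-104231 + P(W(-1))) = 1/(-104231 + 36*(2*(-1)*(31 - 1))*(6 + 2*(-1)*(31 - 1))) = 1/(-104231 + 36*(2*(-1)*30)*(6 + 2*(-1)*30)) = 1/(-104231 + 36*(-60)*(6 - 60)) = 1/(-104231 + 36*(-60)*(-54)) = 1/(-104231 + 116640) = 1/12409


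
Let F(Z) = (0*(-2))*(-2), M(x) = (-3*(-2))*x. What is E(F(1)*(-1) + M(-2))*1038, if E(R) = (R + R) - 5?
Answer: -30102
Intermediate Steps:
M(x) = 6*x
F(Z) = 0 (F(Z) = 0*(-2) = 0)
E(R) = -5 + 2*R (E(R) = 2*R - 5 = -5 + 2*R)
E(F(1)*(-1) + M(-2))*1038 = (-5 + 2*(0*(-1) + 6*(-2)))*1038 = (-5 + 2*(0 - 12))*1038 = (-5 + 2*(-12))*1038 = (-5 - 24)*1038 = -29*1038 = -30102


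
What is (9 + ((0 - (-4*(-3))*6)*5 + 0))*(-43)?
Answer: 15093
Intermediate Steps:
(9 + ((0 - (-4*(-3))*6)*5 + 0))*(-43) = (9 + ((0 - 12*6)*5 + 0))*(-43) = (9 + ((0 - 1*72)*5 + 0))*(-43) = (9 + ((0 - 72)*5 + 0))*(-43) = (9 + (-72*5 + 0))*(-43) = (9 + (-360 + 0))*(-43) = (9 - 360)*(-43) = -351*(-43) = 15093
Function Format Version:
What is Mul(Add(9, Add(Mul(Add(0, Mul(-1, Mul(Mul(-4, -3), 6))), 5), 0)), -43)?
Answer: 15093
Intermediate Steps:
Mul(Add(9, Add(Mul(Add(0, Mul(-1, Mul(Mul(-4, -3), 6))), 5), 0)), -43) = Mul(Add(9, Add(Mul(Add(0, Mul(-1, Mul(12, 6))), 5), 0)), -43) = Mul(Add(9, Add(Mul(Add(0, Mul(-1, 72)), 5), 0)), -43) = Mul(Add(9, Add(Mul(Add(0, -72), 5), 0)), -43) = Mul(Add(9, Add(Mul(-72, 5), 0)), -43) = Mul(Add(9, Add(-360, 0)), -43) = Mul(Add(9, -360), -43) = Mul(-351, -43) = 15093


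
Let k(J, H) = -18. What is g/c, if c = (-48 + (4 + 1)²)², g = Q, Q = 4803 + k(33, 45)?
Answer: 4785/529 ≈ 9.0454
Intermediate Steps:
Q = 4785 (Q = 4803 - 18 = 4785)
g = 4785
c = 529 (c = (-48 + 5²)² = (-48 + 25)² = (-23)² = 529)
g/c = 4785/529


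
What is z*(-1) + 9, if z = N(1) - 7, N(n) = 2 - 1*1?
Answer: 15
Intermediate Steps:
N(n) = 1 (N(n) = 2 - 1 = 1)
z = -6 (z = 1 - 7 = -6)
z*(-1) + 9 = -6*(-1) + 9 = 6 + 9 = 15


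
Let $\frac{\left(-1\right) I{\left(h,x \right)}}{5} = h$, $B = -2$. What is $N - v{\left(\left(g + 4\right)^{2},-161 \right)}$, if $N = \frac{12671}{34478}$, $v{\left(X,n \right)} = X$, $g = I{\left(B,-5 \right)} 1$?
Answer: $- \frac{6745017}{34478} \approx -195.63$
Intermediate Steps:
$I{\left(h,x \right)} = - 5 h$
$g = 10$ ($g = \left(-5\right) \left(-2\right) 1 = 10 \cdot 1 = 10$)
$N = \frac{12671}{34478}$ ($N = 12671 \cdot \frac{1}{34478} = \frac{12671}{34478} \approx 0.36751$)
$N - v{\left(\left(g + 4\right)^{2},-161 \right)} = \frac{12671}{34478} - \left(10 + 4\right)^{2} = \frac{12671}{34478} - 14^{2} = \frac{12671}{34478} - 196 = - \frac{6745017}{34478}$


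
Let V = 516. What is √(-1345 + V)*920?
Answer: 920*I*√829 ≈ 26489.0*I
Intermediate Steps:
√(-1345 + V)*920 = √(-1345 + 516)*920 = √(-829)*920 = (I*√829)*920 = 920*I*√829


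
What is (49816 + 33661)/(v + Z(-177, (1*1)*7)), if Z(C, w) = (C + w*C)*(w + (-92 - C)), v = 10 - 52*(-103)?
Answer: -83477/124906 ≈ -0.66832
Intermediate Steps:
v = 5366 (v = 10 + 5356 = 5366)
Z(C, w) = (C + C*w)*(-92 + w - C)
(49816 + 33661)/(v + Z(-177, (1*1)*7)) = (49816 + 33661)/(5366 - 177*(-92 + ((1*1)*7)² - 1*(-177) - 91*1*1*7 - 1*(-177)*(1*1)*7)) = 83477/(5366 - 177*(-92 + (1*7)² + 177 - 91*7 - 1*(-177)*1*7)) = 83477/(5366 - 177*(-92 + 7² + 177 - 91*7 - 1*(-177)*7)) = 83477/(5366 - 177*(-92 + 49 + 177 - 637 + 1239)) = 83477/(5366 - 177*736) = 83477/(5366 - 130272) = 83477/(-124906) = 83477*(-1/124906) = -83477/124906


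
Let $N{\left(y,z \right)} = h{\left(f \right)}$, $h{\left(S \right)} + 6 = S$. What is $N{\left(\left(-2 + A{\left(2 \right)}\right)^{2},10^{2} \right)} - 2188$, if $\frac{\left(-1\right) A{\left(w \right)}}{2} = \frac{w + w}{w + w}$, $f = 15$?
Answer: $-2179$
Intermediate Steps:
$A{\left(w \right)} = -2$ ($A{\left(w \right)} = - 2 \frac{w + w}{w + w} = - 2 \frac{2 w}{2 w} = - 2 \cdot 2 w \frac{1}{2 w} = \left(-2\right) 1 = -2$)
$h{\left(S \right)} = -6 + S$
$N{\left(y,z \right)} = 9$ ($N{\left(y,z \right)} = -6 + 15 = 9$)
$N{\left(\left(-2 + A{\left(2 \right)}\right)^{2},10^{2} \right)} - 2188 = 9 - 2188 = -2179$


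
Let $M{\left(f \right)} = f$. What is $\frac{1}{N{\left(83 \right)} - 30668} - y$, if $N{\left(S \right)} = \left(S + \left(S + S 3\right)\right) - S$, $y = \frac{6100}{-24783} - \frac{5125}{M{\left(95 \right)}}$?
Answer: $\frac{86014220747}{1587169408} \approx 54.193$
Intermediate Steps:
$y = - \frac{25518475}{470877}$ ($y = \frac{6100}{-24783} - \frac{5125}{95} = 6100 \left(- \frac{1}{24783}\right) - \frac{1025}{19} = - \frac{6100}{24783} - \frac{1025}{19} = - \frac{25518475}{470877} \approx -54.193$)
$N{\left(S \right)} = 4 S$ ($N{\left(S \right)} = \left(S + \left(S + 3 S\right)\right) - S = \left(S + 4 S\right) - S = 5 S - S = 4 S$)
$\frac{1}{N{\left(83 \right)} - 30668} - y = \frac{1}{4 \cdot 83 - 30668} - - \frac{25518475}{470877} = \frac{1}{332 - 30668} + \frac{25518475}{470877} = \frac{1}{-30336} + \frac{25518475}{470877} = - \frac{1}{30336} + \frac{25518475}{470877} = \frac{86014220747}{1587169408}$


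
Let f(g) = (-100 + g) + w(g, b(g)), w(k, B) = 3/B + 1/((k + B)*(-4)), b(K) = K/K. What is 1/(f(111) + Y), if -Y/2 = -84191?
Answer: 448/75441407 ≈ 5.9384e-6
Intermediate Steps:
b(K) = 1
Y = 168382 (Y = -2*(-84191) = 168382)
w(k, B) = 3/B - 1/(4*(B + k)) (w(k, B) = 3/B - ¼/(B + k) = 3/B - 1/(4*(B + k)))
f(g) = -100 + g + (11 + 12*g)/(4*(1 + g)) (f(g) = (-100 + g) + (¼)*(11*1 + 12*g)/(1*(1 + g)) = (-100 + g) + (¼)*1*(11 + 12*g)/(1 + g) = (-100 + g) + (11 + 12*g)/(4*(1 + g)) = -100 + g + (11 + 12*g)/(4*(1 + g)))
1/(f(111) + Y) = 1/((-389/4 + 111² - 96*111)/(1 + 111) + 168382) = 1/((-389/4 + 12321 - 10656)/112 + 168382) = 1/((1/112)*(6271/4) + 168382) = 1/(6271/448 + 168382) = 1/(75441407/448) = 448/75441407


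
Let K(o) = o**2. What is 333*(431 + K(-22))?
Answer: 304695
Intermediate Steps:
333*(431 + K(-22)) = 333*(431 + (-22)**2) = 333*(431 + 484) = 333*915 = 304695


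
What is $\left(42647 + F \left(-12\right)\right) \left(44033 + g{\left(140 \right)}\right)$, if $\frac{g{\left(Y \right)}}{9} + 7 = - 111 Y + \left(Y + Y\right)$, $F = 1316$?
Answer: $-2507451350$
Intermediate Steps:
$g{\left(Y \right)} = -63 - 981 Y$ ($g{\left(Y \right)} = -63 + 9 \left(- 111 Y + \left(Y + Y\right)\right) = -63 + 9 \left(- 111 Y + 2 Y\right) = -63 + 9 \left(- 109 Y\right) = -63 - 981 Y$)
$\left(42647 + F \left(-12\right)\right) \left(44033 + g{\left(140 \right)}\right) = \left(42647 + 1316 \left(-12\right)\right) \left(44033 - 137403\right) = \left(42647 - 15792\right) \left(44033 - 137403\right) = 26855 \left(44033 - 137403\right) = 26855 \left(-93370\right) = -2507451350$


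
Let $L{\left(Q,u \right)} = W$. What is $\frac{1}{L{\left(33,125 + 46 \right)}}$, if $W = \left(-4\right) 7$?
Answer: $- \frac{1}{28} \approx -0.035714$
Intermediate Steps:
$W = -28$
$L{\left(Q,u \right)} = -28$
$\frac{1}{L{\left(33,125 + 46 \right)}} = \frac{1}{-28} = - \frac{1}{28}$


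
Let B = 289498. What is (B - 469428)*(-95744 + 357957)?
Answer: -47179985090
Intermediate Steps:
(B - 469428)*(-95744 + 357957) = (289498 - 469428)*(-95744 + 357957) = -179930*262213 = -47179985090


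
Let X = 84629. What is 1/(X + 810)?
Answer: 1/85439 ≈ 1.1704e-5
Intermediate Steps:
1/(X + 810) = 1/(84629 + 810) = 1/85439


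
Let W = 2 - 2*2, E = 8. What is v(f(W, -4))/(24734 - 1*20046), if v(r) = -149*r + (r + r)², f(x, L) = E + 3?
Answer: -1155/4688 ≈ -0.24637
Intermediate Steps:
W = -2 (W = 2 - 4 = -2)
f(x, L) = 11 (f(x, L) = 8 + 3 = 11)
v(r) = -149*r + 4*r² (v(r) = -149*r + (2*r)² = -149*r + 4*r²)
v(f(W, -4))/(24734 - 1*20046) = (11*(-149 + 4*11))/(24734 - 1*20046) = (11*(-149 + 44))/(24734 - 20046) = (11*(-105))/4688 = -1155*1/4688 = -1155/4688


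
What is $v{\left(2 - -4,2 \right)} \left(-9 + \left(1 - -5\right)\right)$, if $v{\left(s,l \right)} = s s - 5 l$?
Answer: $-78$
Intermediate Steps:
$v{\left(s,l \right)} = s^{2} - 5 l$
$v{\left(2 - -4,2 \right)} \left(-9 + \left(1 - -5\right)\right) = \left(\left(2 - -4\right)^{2} - 10\right) \left(-9 + \left(1 - -5\right)\right) = \left(\left(2 + 4\right)^{2} - 10\right) \left(-9 + \left(1 + 5\right)\right) = \left(6^{2} - 10\right) \left(-9 + 6\right) = \left(36 - 10\right) \left(-3\right) = 26 \left(-3\right) = -78$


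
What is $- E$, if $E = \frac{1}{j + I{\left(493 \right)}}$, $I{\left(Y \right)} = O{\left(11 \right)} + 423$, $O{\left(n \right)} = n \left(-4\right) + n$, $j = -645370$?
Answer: $\frac{1}{644980} \approx 1.5504 \cdot 10^{-6}$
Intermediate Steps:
$O{\left(n \right)} = - 3 n$ ($O{\left(n \right)} = - 4 n + n = - 3 n$)
$I{\left(Y \right)} = 390$ ($I{\left(Y \right)} = \left(-3\right) 11 + 423 = -33 + 423 = 390$)
$E = - \frac{1}{644980}$ ($E = \frac{1}{-645370 + 390} = \frac{1}{-644980} = - \frac{1}{644980} \approx -1.5504 \cdot 10^{-6}$)
$- E = \left(-1\right) \left(- \frac{1}{644980}\right) = \frac{1}{644980}$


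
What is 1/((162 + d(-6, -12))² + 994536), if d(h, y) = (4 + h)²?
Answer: 1/1022092 ≈ 9.7839e-7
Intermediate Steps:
1/((162 + d(-6, -12))² + 994536) = 1/((162 + (4 - 6)²)² + 994536) = 1/((162 + (-2)²)² + 994536) = 1/((162 + 4)² + 994536) = 1/(166² + 994536) = 1/(27556 + 994536) = 1/1022092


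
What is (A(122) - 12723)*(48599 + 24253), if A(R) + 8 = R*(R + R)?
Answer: 1241179524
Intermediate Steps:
A(R) = -8 + 2*R² (A(R) = -8 + R*(R + R) = -8 + R*(2*R) = -8 + 2*R²)
(A(122) - 12723)*(48599 + 24253) = ((-8 + 2*122²) - 12723)*(48599 + 24253) = ((-8 + 2*14884) - 12723)*72852 = ((-8 + 29768) - 12723)*72852 = (29760 - 12723)*72852 = 17037*72852 = 1241179524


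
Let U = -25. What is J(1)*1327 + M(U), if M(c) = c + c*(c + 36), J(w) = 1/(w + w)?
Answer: 727/2 ≈ 363.50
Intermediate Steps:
J(w) = 1/(2*w)
M(c) = c + c*(36 + c)
J(1)*1327 + M(U) = ((½)/1)*1327 - 25*(37 - 25) = ((½)*1)*1327 - 25*12 = (½)*1327 - 300 = 1327/2 - 300 = 727/2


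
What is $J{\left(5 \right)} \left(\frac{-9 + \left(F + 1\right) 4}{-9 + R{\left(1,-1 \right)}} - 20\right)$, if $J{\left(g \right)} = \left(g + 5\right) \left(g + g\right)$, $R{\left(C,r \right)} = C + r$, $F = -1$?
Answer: $-1900$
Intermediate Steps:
$J{\left(g \right)} = 2 g \left(5 + g\right)$ ($J{\left(g \right)} = \left(5 + g\right) 2 g = 2 g \left(5 + g\right)$)
$J{\left(5 \right)} \left(\frac{-9 + \left(F + 1\right) 4}{-9 + R{\left(1,-1 \right)}} - 20\right) = 2 \cdot 5 \left(5 + 5\right) \left(\frac{-9 + \left(-1 + 1\right) 4}{-9 + \left(1 - 1\right)} - 20\right) = 2 \cdot 5 \cdot 10 \left(\frac{-9 + 0 \cdot 4}{-9 + 0} - 20\right) = 100 \left(\frac{-9 + 0}{-9} - 20\right) = 100 \left(\left(-9\right) \left(- \frac{1}{9}\right) - 20\right) = 100 \left(1 - 20\right) = 100 \left(-19\right) = -1900$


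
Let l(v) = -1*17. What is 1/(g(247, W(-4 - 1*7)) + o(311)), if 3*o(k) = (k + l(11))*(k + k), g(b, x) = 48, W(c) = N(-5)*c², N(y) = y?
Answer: 1/61004 ≈ 1.6392e-5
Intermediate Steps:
l(v) = -17
W(c) = -5*c²
o(k) = 2*k*(-17 + k)/3 (o(k) = ((k - 17)*(k + k))/3 = ((-17 + k)*(2*k))/3 = (2*k*(-17 + k))/3 = 2*k*(-17 + k)/3)
1/(g(247, W(-4 - 1*7)) + o(311)) = 1/(48 + (⅔)*311*(-17 + 311)) = 1/(48 + (⅔)*311*294) = 1/(48 + 60956) = 1/61004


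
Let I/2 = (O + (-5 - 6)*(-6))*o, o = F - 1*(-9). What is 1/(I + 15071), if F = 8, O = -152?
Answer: 1/12147 ≈ 8.2325e-5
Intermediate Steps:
o = 17 (o = 8 - 1*(-9) = 8 + 9 = 17)
I = -2924 (I = 2*((-152 + (-5 - 6)*(-6))*17) = 2*((-152 - 11*(-6))*17) = 2*((-152 + 66)*17) = 2*(-86*17) = 2*(-1462) = -2924)
1/(I + 15071) = 1/(-2924 + 15071) = 1/12147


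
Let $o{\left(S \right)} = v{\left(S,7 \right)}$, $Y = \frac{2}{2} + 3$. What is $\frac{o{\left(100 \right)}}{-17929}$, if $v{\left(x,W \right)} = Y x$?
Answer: $- \frac{400}{17929} \approx -0.02231$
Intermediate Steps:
$Y = 4$ ($Y = 2 \cdot \frac{1}{2} + 3 = 1 + 3 = 4$)
$v{\left(x,W \right)} = 4 x$
$o{\left(S \right)} = 4 S$
$\frac{o{\left(100 \right)}}{-17929} = \frac{4 \cdot 100}{-17929} = 400 \left(- \frac{1}{17929}\right) = - \frac{400}{17929}$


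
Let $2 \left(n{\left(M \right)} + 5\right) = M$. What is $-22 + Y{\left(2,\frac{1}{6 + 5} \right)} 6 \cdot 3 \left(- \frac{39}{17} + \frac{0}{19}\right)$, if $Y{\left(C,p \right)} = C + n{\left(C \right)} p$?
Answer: $- \frac{16750}{187} \approx -89.572$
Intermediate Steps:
$n{\left(M \right)} = -5 + \frac{M}{2}$
$Y{\left(C,p \right)} = C + p \left(-5 + \frac{C}{2}\right)$ ($Y{\left(C,p \right)} = C + \left(-5 + \frac{C}{2}\right) p = C + p \left(-5 + \frac{C}{2}\right)$)
$-22 + Y{\left(2,\frac{1}{6 + 5} \right)} 6 \cdot 3 \left(- \frac{39}{17} + \frac{0}{19}\right) = -22 + \left(2 + \frac{-10 + 2}{2 \left(6 + 5\right)}\right) 6 \cdot 3 \left(- \frac{39}{17} + \frac{0}{19}\right) = -22 + \left(2 + \frac{1}{2} \cdot \frac{1}{11} \left(-8\right)\right) 6 \cdot 3 \left(\left(-39\right) \frac{1}{17} + 0 \cdot \frac{1}{19}\right) = -22 + \left(2 + \frac{1}{2} \cdot \frac{1}{11} \left(-8\right)\right) 6 \cdot 3 \left(- \frac{39}{17} + 0\right) = -22 + \left(2 - \frac{4}{11}\right) 6 \cdot 3 \left(- \frac{39}{17}\right) = -22 + \frac{18}{11} \cdot 6 \cdot 3 \left(- \frac{39}{17}\right) = -22 + \frac{108}{11} \cdot 3 \left(- \frac{39}{17}\right) = -22 + \frac{324}{11} \left(- \frac{39}{17}\right) = -22 - \frac{12636}{187} = - \frac{16750}{187}$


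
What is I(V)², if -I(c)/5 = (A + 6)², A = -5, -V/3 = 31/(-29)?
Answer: 25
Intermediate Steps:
V = 93/29 (V = -93/(-29) = -93*(-1)/29 = -3*(-31/29) = 93/29 ≈ 3.2069)
I(c) = -5 (I(c) = -5*(-5 + 6)² = -5*1² = -5*1 = -5)
I(V)² = (-5)² = 25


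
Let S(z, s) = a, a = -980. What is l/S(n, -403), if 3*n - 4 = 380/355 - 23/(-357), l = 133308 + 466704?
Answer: -21429/35 ≈ -612.26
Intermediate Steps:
l = 600012
n = 130153/76041 (n = 4/3 + (380/355 - 23/(-357))/3 = 4/3 + (380*(1/355) - 23*(-1/357))/3 = 4/3 + (76/71 + 23/357)/3 = 4/3 + (⅓)*(28765/25347) = 4/3 + 28765/76041 = 130153/76041 ≈ 1.7116)
S(z, s) = -980
l/S(n, -403) = 600012/(-980) = 600012*(-1/980) = -21429/35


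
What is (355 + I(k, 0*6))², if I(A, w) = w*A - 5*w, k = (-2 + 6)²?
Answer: 126025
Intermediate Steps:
k = 16 (k = 4² = 16)
I(A, w) = -5*w + A*w (I(A, w) = A*w - 5*w = -5*w + A*w)
(355 + I(k, 0*6))² = (355 + (0*6)*(-5 + 16))² = (355 + 0*11)² = (355 + 0)² = 355² = 126025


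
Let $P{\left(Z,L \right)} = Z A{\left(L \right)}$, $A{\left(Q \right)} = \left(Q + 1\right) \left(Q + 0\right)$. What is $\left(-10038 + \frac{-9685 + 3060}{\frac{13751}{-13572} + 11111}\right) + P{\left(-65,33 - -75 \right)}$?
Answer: $- \frac{116891135263038}{150784741} \approx -7.7522 \cdot 10^{5}$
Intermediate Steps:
$A{\left(Q \right)} = Q \left(1 + Q\right)$ ($A{\left(Q \right)} = \left(1 + Q\right) Q = Q \left(1 + Q\right)$)
$P{\left(Z,L \right)} = L Z \left(1 + L\right)$ ($P{\left(Z,L \right)} = Z L \left(1 + L\right) = L Z \left(1 + L\right)$)
$\left(-10038 + \frac{-9685 + 3060}{\frac{13751}{-13572} + 11111}\right) + P{\left(-65,33 - -75 \right)} = \left(-10038 + \frac{-9685 + 3060}{\frac{13751}{-13572} + 11111}\right) + \left(33 - -75\right) \left(-65\right) \left(1 + \left(33 - -75\right)\right) = \left(-10038 - \frac{6625}{13751 \left(- \frac{1}{13572}\right) + 11111}\right) + \left(33 + 75\right) \left(-65\right) \left(1 + \left(33 + 75\right)\right) = \left(-10038 - \frac{6625}{- \frac{13751}{13572} + 11111}\right) + 108 \left(-65\right) \left(1 + 108\right) = \left(-10038 - \frac{6625}{\frac{150784741}{13572}}\right) + 108 \left(-65\right) 109 = \left(-10038 - \frac{89914500}{150784741}\right) - 765180 = - \frac{1513667144658}{150784741} - 765180 = - \frac{116891135263038}{150784741}$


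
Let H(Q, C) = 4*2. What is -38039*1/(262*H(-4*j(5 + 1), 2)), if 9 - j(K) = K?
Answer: -38039/2096 ≈ -18.148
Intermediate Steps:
j(K) = 9 - K
H(Q, C) = 8
-38039*1/(262*H(-4*j(5 + 1), 2)) = -38039/(8*262) = -38039/2096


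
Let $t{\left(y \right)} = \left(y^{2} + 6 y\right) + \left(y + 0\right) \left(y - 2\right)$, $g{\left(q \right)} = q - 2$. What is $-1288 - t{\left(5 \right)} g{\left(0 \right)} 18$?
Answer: $1232$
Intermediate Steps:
$g{\left(q \right)} = -2 + q$
$t{\left(y \right)} = y^{2} + 6 y + y \left(-2 + y\right)$ ($t{\left(y \right)} = \left(y^{2} + 6 y\right) + y \left(-2 + y\right) = y^{2} + 6 y + y \left(-2 + y\right)$)
$-1288 - t{\left(5 \right)} g{\left(0 \right)} 18 = -1288 - 2 \cdot 5 \left(2 + 5\right) \left(-2 + 0\right) 18 = -1288 - 2 \cdot 5 \cdot 7 \left(-2\right) 18 = -1288 - 70 \left(-2\right) 18 = -1288 - \left(-140\right) 18 = -1288 - -2520 = -1288 + 2520 = 1232$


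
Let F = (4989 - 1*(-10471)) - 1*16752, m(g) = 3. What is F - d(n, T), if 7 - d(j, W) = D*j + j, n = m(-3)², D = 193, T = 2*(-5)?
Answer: 447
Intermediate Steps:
T = -10
n = 9 (n = 3² = 9)
d(j, W) = 7 - 194*j (d(j, W) = 7 - (193*j + j) = 7 - 194*j)
F = -1292 (F = (4989 + 10471) - 16752 = 15460 - 16752 = -1292)
F - d(n, T) = -1292 - (7 - 194*9) = -1292 - (7 - 1746) = -1292 - 1*(-1739) = -1292 + 1739 = 447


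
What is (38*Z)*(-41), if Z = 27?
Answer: -42066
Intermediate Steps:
(38*Z)*(-41) = (38*27)*(-41) = 1026*(-41) = -42066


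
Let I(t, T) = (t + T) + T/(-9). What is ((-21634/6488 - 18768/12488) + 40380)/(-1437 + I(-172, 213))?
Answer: -613365420477/21567081956 ≈ -28.440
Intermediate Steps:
I(t, T) = t + 8*T/9 (I(t, T) = (T + t) + T*(-⅑) = (T + t) - T/9 = t + 8*T/9)
((-21634/6488 - 18768/12488) + 40380)/(-1437 + I(-172, 213)) = ((-21634/6488 - 18768/12488) + 40380)/(-1437 + (-172 + (8/9)*213)) = ((-21634*1/6488 - 18768*1/12488) + 40380)/(-1437 + (-172 + 568/3)) = ((-10817/3244 - 2346/1561) + 40380)/(-1437 + 52/3) = (-24495761/5063884 + 40380)/(-4259/3) = (204455140159/5063884)*(-3/4259) = -613365420477/21567081956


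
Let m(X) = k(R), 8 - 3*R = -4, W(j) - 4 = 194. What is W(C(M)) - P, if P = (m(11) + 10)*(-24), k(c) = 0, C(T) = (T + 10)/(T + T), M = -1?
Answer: 438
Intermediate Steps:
C(T) = (10 + T)/(2*T) (C(T) = (10 + T)/((2*T)) = (10 + T)*(1/(2*T)) = (10 + T)/(2*T))
W(j) = 198 (W(j) = 4 + 194 = 198)
R = 4 (R = 8/3 - ⅓*(-4) = 8/3 + 4/3 = 4)
m(X) = 0
P = -240 (P = (0 + 10)*(-24) = 10*(-24) = -240)
W(C(M)) - P = 198 - 1*(-240) = 198 + 240 = 438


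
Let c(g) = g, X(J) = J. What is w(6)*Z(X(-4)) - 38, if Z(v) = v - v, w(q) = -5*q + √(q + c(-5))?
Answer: -38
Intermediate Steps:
w(q) = √(-5 + q) - 5*q (w(q) = -5*q + √(q - 5) = -5*q + √(-5 + q) = √(-5 + q) - 5*q)
Z(v) = 0
w(6)*Z(X(-4)) - 38 = (√(-5 + 6) - 5*6)*0 - 38 = (√1 - 30)*0 - 38 = (1 - 30)*0 - 38 = -29*0 - 38 = 0 - 38 = -38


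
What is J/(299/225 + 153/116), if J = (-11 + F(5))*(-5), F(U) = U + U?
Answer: 130500/69109 ≈ 1.8883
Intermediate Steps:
F(U) = 2*U
J = 5 (J = (-11 + 2*5)*(-5) = (-11 + 10)*(-5) = -1*(-5) = 5)
J/(299/225 + 153/116) = 5/(299/225 + 153/116) = 5/(69109/26100) = 5*(26100/69109) = 130500/69109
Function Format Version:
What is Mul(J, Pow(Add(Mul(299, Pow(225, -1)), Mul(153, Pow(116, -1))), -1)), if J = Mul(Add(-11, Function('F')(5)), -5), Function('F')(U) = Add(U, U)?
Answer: Rational(130500, 69109) ≈ 1.8883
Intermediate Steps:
Function('F')(U) = Mul(2, U)
J = 5 (J = Mul(Add(-11, Mul(2, 5)), -5) = Mul(Add(-11, 10), -5) = Mul(-1, -5) = 5)
Mul(J, Pow(Add(Mul(299, Pow(225, -1)), Mul(153, Pow(116, -1))), -1)) = Mul(5, Pow(Add(Mul(299, Pow(225, -1)), Mul(153, Pow(116, -1))), -1)) = Mul(5, Pow(Add(Mul(299, Rational(1, 225)), Mul(153, Rational(1, 116))), -1)) = Mul(5, Pow(Add(Rational(299, 225), Rational(153, 116)), -1)) = Mul(5, Pow(Rational(69109, 26100), -1)) = Mul(5, Rational(26100, 69109)) = Rational(130500, 69109)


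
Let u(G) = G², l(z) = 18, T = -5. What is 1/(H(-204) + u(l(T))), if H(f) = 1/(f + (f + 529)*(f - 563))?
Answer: 249479/80831195 ≈ 0.0030864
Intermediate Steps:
H(f) = 1/(f + (-563 + f)*(529 + f)) (H(f) = 1/(f + (529 + f)*(-563 + f)) = 1/(f + (-563 + f)*(529 + f)))
1/(H(-204) + u(l(T))) = 1/(1/(-297827 + (-204)² - 33*(-204)) + 18²) = 1/(1/(-297827 + 41616 + 6732) + 324) = 1/(1/(-249479) + 324) = 1/(-1/249479 + 324) = 1/(80831195/249479) = 249479/80831195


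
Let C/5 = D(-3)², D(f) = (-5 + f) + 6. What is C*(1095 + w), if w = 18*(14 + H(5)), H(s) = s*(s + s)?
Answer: 44940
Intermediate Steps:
D(f) = 1 + f
H(s) = 2*s² (H(s) = s*(2*s) = 2*s²)
w = 1152 (w = 18*(14 + 2*5²) = 18*(14 + 2*25) = 18*(14 + 50) = 18*64 = 1152)
C = 20 (C = 5*(1 - 3)² = 5*(-2)² = 5*4 = 20)
C*(1095 + w) = 20*(1095 + 1152) = 20*2247 = 44940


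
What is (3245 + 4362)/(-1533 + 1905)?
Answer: 7607/372 ≈ 20.449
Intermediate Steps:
(3245 + 4362)/(-1533 + 1905) = 7607/372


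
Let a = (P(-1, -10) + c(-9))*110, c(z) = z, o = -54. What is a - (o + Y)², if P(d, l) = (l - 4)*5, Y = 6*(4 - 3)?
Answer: -10994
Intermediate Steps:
Y = 6 (Y = 6*1 = 6)
P(d, l) = -20 + 5*l (P(d, l) = (-4 + l)*5 = -20 + 5*l)
a = -8690 (a = ((-20 + 5*(-10)) - 9)*110 = ((-20 - 50) - 9)*110 = (-70 - 9)*110 = -79*110 = -8690)
a - (o + Y)² = -8690 - (-54 + 6)² = -8690 - 1*(-48)² = -8690 - 1*2304 = -8690 - 2304 = -10994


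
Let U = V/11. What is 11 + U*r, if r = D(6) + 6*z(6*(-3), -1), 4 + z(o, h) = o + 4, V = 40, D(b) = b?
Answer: -3959/11 ≈ -359.91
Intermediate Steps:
z(o, h) = o (z(o, h) = -4 + (o + 4) = -4 + (4 + o) = o)
U = 40/11 ≈ 3.6364
r = -102 (r = 6 + 6*(6*(-3)) = 6 + 6*(-18) = 6 - 108 = -102)
11 + U*r = 11 + (40/11)*(-102) = 11 - 4080/11 = -3959/11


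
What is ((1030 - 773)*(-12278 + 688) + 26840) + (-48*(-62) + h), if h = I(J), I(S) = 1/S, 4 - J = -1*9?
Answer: -38334581/13 ≈ -2.9488e+6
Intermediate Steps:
J = 13 (J = 4 - (-1)*9 = 4 - 1*(-9) = 4 + 9 = 13)
I(S) = 1/S
h = 1/13 ≈ 0.076923
((1030 - 773)*(-12278 + 688) + 26840) + (-48*(-62) + h) = ((1030 - 773)*(-12278 + 688) + 26840) + (-48*(-62) + 1/13) = (257*(-11590) + 26840) + (2976 + 1/13) = (-2978630 + 26840) + 38689/13 = -2951790 + 38689/13 = -38334581/13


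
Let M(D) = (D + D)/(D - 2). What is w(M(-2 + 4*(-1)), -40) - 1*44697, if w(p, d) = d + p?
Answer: -89471/2 ≈ -44736.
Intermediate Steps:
M(D) = 2*D/(-2 + D) (M(D) = (2*D)/(-2 + D) = 2*D/(-2 + D))
w(M(-2 + 4*(-1)), -40) - 1*44697 = (-40 + 2*(-2 + 4*(-1))/(-2 + (-2 + 4*(-1)))) - 1*44697 = (-40 + 2*(-2 - 4)/(-2 + (-2 - 4))) - 44697 = (-40 + 2*(-6)/(-2 - 6)) - 44697 = (-40 + 2*(-6)/(-8)) - 44697 = (-40 + 2*(-6)*(-1/8)) - 44697 = (-40 + 3/2) - 44697 = -77/2 - 44697 = -89471/2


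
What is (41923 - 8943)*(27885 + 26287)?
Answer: 1786592560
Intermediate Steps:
(41923 - 8943)*(27885 + 26287) = 32980*54172 = 1786592560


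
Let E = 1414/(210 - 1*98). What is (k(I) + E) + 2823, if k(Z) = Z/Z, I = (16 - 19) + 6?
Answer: 22693/8 ≈ 2836.6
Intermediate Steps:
I = 3 (I = -3 + 6 = 3)
E = 101/8 (E = 1414/(210 - 98) = 1414/112 = 1414*(1/112) = 101/8 ≈ 12.625)
k(Z) = 1
(k(I) + E) + 2823 = (1 + 101/8) + 2823 = 109/8 + 2823 = 22693/8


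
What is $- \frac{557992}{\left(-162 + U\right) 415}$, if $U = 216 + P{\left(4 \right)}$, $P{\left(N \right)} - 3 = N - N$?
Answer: $- \frac{29368}{1245} \approx -23.589$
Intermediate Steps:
$P{\left(N \right)} = 3$ ($P{\left(N \right)} = 3 + \left(N - N\right) = 3 + 0 = 3$)
$U = 219$ ($U = 216 + 3 = 219$)
$- \frac{557992}{\left(-162 + U\right) 415} = - \frac{557992}{\left(-162 + 219\right) 415} = - \frac{557992}{57 \cdot 415} = - \frac{557992}{23655} = \left(-557992\right) \frac{1}{23655} = - \frac{29368}{1245}$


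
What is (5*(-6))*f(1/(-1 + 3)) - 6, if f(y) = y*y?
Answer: -27/2 ≈ -13.500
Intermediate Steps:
f(y) = y²
(5*(-6))*f(1/(-1 + 3)) - 6 = (5*(-6))*(1/(-1 + 3))² - 6 = -30*(1/2)² - 6 = -30*(½)² - 6 = -30*¼ - 6 = -15/2 - 6 = -27/2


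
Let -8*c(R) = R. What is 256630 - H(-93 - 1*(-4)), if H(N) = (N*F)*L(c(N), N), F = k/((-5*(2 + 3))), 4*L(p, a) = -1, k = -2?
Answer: 12831411/50 ≈ 2.5663e+5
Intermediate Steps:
c(R) = -R/8
L(p, a) = -1/4 (L(p, a) = (1/4)*(-1) = -1/4)
F = 2/25 (F = -2*(-1/(5*(2 + 3))) = -2/((-5*5)) = -2/(-25) = -2*(-1/25) = 2/25 ≈ 0.080000)
H(N) = -N/50 (H(N) = (N*(2/25))*(-1/4) = (2*N/25)*(-1/4) = -N/50)
256630 - H(-93 - 1*(-4)) = 256630 - (-1)*(-93 - 1*(-4))/50 = 256630 - (-1)*(-93 + 4)/50 = 256630 - (-1)*(-89)/50 = 256630 - 1*89/50 = 256630 - 89/50 = 12831411/50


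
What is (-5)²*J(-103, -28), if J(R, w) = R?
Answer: -2575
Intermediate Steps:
(-5)²*J(-103, -28) = (-5)²*(-103) = 25*(-103) = -2575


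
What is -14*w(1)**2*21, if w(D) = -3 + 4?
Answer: -294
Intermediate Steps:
w(D) = 1
-14*w(1)**2*21 = -14*1**2*21 = -14*1*21 = -14*21 = -294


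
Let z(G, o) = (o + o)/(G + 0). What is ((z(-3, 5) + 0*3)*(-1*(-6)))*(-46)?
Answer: 920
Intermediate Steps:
z(G, o) = 2*o/G (z(G, o) = (2*o)/G = 2*o/G)
((z(-3, 5) + 0*3)*(-1*(-6)))*(-46) = ((2*5/(-3) + 0*3)*(-1*(-6)))*(-46) = ((2*5*(-1/3) + 0)*6)*(-46) = ((-10/3 + 0)*6)*(-46) = -10/3*6*(-46) = -20*(-46) = 920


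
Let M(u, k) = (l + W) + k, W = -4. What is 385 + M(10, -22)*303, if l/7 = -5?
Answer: -18098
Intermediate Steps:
l = -35 (l = 7*(-5) = -35)
M(u, k) = -39 + k (M(u, k) = (-35 - 4) + k = -39 + k)
385 + M(10, -22)*303 = 385 + (-39 - 22)*303 = 385 - 61*303 = 385 - 18483 = -18098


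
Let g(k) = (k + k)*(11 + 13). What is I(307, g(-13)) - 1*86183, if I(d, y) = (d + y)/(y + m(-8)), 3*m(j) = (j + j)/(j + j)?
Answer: -161247442/1871 ≈ -86183.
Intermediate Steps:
m(j) = ⅓ (m(j) = ((j + j)/(j + j))/3 = ((2*j)/((2*j)))/3 = ((2*j)*(1/(2*j)))/3 = (⅓)*1 = ⅓)
g(k) = 48*k (g(k) = (2*k)*24 = 48*k)
I(d, y) = (d + y)/(⅓ + y) (I(d, y) = (d + y)/(y + ⅓) = (d + y)/(⅓ + y))
I(307, g(-13)) - 1*86183 = 3*(307 + 48*(-13))/(1 + 3*(48*(-13))) - 1*86183 = 3*(307 - 624)/(1 + 3*(-624)) - 86183 = 3*(-317)/(1 - 1872) - 86183 = 3*(-317)/(-1871) - 86183 = 3*(-1/1871)*(-317) - 86183 = 951/1871 - 86183 = -161247442/1871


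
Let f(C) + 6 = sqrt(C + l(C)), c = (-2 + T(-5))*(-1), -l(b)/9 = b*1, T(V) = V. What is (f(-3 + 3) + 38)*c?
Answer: 224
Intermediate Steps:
l(b) = -9*b
c = 7 (c = (-2 - 5)*(-1) = -7*(-1) = 7)
f(C) = -6 + 2*sqrt(2)*sqrt(-C) (f(C) = -6 + sqrt(C - 9*C) = -6 + sqrt(-8*C) = -6 + 2*sqrt(2)*sqrt(-C))
(f(-3 + 3) + 38)*c = ((-6 + 2*sqrt(2)*sqrt(-(-3 + 3))) + 38)*7 = ((-6 + 2*sqrt(2)*sqrt(-1*0)) + 38)*7 = ((-6 + 2*sqrt(2)*sqrt(0)) + 38)*7 = ((-6 + 2*sqrt(2)*0) + 38)*7 = ((-6 + 0) + 38)*7 = (-6 + 38)*7 = 32*7 = 224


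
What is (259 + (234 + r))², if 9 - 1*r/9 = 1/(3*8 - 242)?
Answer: 15660269881/47524 ≈ 3.2952e+5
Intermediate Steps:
r = 17667/218 (r = 81 - 9/(3*8 - 242) = 81 - 9/(24 - 242) = 81 - 9/(-218) = 81 - 9*(-1/218) = 81 + 9/218 = 17667/218 ≈ 81.041)
(259 + (234 + r))² = (259 + (234 + 17667/218))² = (259 + 68679/218)² = (125141/218)² = 15660269881/47524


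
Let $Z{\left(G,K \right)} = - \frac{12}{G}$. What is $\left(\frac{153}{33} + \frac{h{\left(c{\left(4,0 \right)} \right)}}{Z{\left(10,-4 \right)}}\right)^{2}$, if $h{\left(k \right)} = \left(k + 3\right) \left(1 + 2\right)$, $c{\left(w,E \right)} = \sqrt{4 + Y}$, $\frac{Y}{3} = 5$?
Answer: $\frac{15361}{121} + \frac{315 \sqrt{19}}{22} \approx 189.36$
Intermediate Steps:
$Y = 15$ ($Y = 3 \cdot 5 = 15$)
$c{\left(w,E \right)} = \sqrt{19}$ ($c{\left(w,E \right)} = \sqrt{4 + 15} = \sqrt{19}$)
$h{\left(k \right)} = 9 + 3 k$ ($h{\left(k \right)} = \left(3 + k\right) 3 = 9 + 3 k$)
$\left(\frac{153}{33} + \frac{h{\left(c{\left(4,0 \right)} \right)}}{Z{\left(10,-4 \right)}}\right)^{2} = \left(\frac{153}{33} + \frac{9 + 3 \sqrt{19}}{\left(-12\right) \frac{1}{10}}\right)^{2} = \left(153 \cdot \frac{1}{33} + \frac{9 + 3 \sqrt{19}}{\left(-12\right) \frac{1}{10}}\right)^{2} = \left(\frac{51}{11} + \frac{9 + 3 \sqrt{19}}{- \frac{6}{5}}\right)^{2} = \left(\frac{51}{11} + \left(9 + 3 \sqrt{19}\right) \left(- \frac{5}{6}\right)\right)^{2} = \left(\frac{51}{11} - \left(\frac{15}{2} + \frac{5 \sqrt{19}}{2}\right)\right)^{2} = \left(- \frac{63}{22} - \frac{5 \sqrt{19}}{2}\right)^{2}$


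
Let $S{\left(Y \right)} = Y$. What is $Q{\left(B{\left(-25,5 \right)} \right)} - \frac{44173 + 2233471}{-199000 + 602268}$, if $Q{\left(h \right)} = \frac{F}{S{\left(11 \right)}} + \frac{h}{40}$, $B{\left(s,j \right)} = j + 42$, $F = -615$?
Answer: $- \frac{2678516651}{44359480} \approx -60.382$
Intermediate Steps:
$B{\left(s,j \right)} = 42 + j$
$Q{\left(h \right)} = - \frac{615}{11} + \frac{h}{40}$
$Q{\left(B{\left(-25,5 \right)} \right)} - \frac{44173 + 2233471}{-199000 + 602268} = \left(- \frac{615}{11} + \frac{42 + 5}{40}\right) - \frac{44173 + 2233471}{-199000 + 602268} = \left(- \frac{615}{11} + \frac{1}{40} \cdot 47\right) - \frac{2277644}{403268} = \left(- \frac{615}{11} + \frac{47}{40}\right) - 2277644 \cdot \frac{1}{403268} = - \frac{24083}{440} - \frac{569411}{100817} = - \frac{2678516651}{44359480}$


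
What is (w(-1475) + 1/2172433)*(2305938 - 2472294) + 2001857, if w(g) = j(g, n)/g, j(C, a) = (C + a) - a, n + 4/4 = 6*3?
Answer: 3987502777577/2172433 ≈ 1.8355e+6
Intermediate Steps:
n = 17 (n = -1 + 6*3 = -1 + 18 = 17)
j(C, a) = C
w(g) = 1 (w(g) = g/g = 1)
(w(-1475) + 1/2172433)*(2305938 - 2472294) + 2001857 = (1 + 1/2172433)*(2305938 - 2472294) + 2001857 = (1 + 1/2172433)*(-166356) + 2001857 = (2172434/2172433)*(-166356) + 2001857 = -361397430504/2172433 + 2001857 = 3987502777577/2172433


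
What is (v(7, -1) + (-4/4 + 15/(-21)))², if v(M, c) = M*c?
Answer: 3721/49 ≈ 75.939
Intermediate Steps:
(v(7, -1) + (-4/4 + 15/(-21)))² = (7*(-1) + (-4/4 + 15/(-21)))² = (-7 + (-4*¼ + 15*(-1/21)))² = (-7 + (-1 - 5/7))² = (-7 - 12/7)² = (-61/7)² = 3721/49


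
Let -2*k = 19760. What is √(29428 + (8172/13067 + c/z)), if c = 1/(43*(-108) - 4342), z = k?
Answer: √2475417711427803285114362495/290027553140 ≈ 171.55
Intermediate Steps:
k = -9880 (k = -½*19760 = -9880)
z = -9880
c = -1/8986 (c = 1/(-4644 - 4342) = 1/(-8986) = -1/8986 ≈ -0.00011128)
√(29428 + (8172/13067 + c/z)) = √(29428 + (8172/13067 - 1/8986/(-9880))) = √(29428 + (8172*(1/13067) - 1/8986*(-1/9880))) = √(29428 + (8172/13067 + 1/88781680)) = √(29428 + 725523902027/1160110212560) = √(34140448859117707/1160110212560) = √2475417711427803285114362495/290027553140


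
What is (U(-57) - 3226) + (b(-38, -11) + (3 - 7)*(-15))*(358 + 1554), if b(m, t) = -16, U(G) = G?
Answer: 80845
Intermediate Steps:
(U(-57) - 3226) + (b(-38, -11) + (3 - 7)*(-15))*(358 + 1554) = (-57 - 3226) + (-16 + (3 - 7)*(-15))*(358 + 1554) = -3283 + (-16 - 4*(-15))*1912 = -3283 + (-16 + 60)*1912 = -3283 + 44*1912 = -3283 + 84128 = 80845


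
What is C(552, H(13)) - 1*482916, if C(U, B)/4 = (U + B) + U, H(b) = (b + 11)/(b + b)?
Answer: -6220452/13 ≈ -4.7850e+5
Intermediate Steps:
H(b) = (11 + b)/(2*b) (H(b) = (11 + b)/((2*b)) = (11 + b)*(1/(2*b)) = (11 + b)/(2*b))
C(U, B) = 4*B + 8*U (C(U, B) = 4*((U + B) + U) = 4*((B + U) + U) = 4*(B + 2*U) = 4*B + 8*U)
C(552, H(13)) - 1*482916 = (4*((½)*(11 + 13)/13) + 8*552) - 1*482916 = (4*((½)*(1/13)*24) + 4416) - 482916 = (4*(12/13) + 4416) - 482916 = (48/13 + 4416) - 482916 = 57456/13 - 482916 = -6220452/13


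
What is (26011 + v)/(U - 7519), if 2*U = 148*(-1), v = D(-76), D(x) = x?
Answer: -8645/2531 ≈ -3.4156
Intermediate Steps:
v = -76
U = -74 (U = (148*(-1))/2 = (½)*(-148) = -74)
(26011 + v)/(U - 7519) = (26011 - 76)/(-74 - 7519) = 25935/(-7593) = 25935*(-1/7593) = -8645/2531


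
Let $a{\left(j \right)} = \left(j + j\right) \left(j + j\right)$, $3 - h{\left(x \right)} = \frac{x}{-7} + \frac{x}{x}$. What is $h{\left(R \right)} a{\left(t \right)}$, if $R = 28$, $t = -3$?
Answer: $216$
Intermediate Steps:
$h{\left(x \right)} = 2 + \frac{x}{7}$ ($h{\left(x \right)} = 3 - \left(\frac{x}{-7} + \frac{x}{x}\right) = 3 - \left(x \left(- \frac{1}{7}\right) + 1\right) = 3 - \left(- \frac{x}{7} + 1\right) = 3 - \left(1 - \frac{x}{7}\right) = 3 + \left(-1 + \frac{x}{7}\right) = 2 + \frac{x}{7}$)
$a{\left(j \right)} = 4 j^{2}$ ($a{\left(j \right)} = 2 j 2 j = 4 j^{2}$)
$h{\left(R \right)} a{\left(t \right)} = \left(2 + \frac{1}{7} \cdot 28\right) 4 \left(-3\right)^{2} = \left(2 + 4\right) 4 \cdot 9 = 6 \cdot 36 = 216$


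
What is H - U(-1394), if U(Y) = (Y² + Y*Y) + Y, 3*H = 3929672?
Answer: -7725562/3 ≈ -2.5752e+6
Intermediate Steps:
H = 3929672/3 (H = (⅓)*3929672 = 3929672/3 ≈ 1.3099e+6)
U(Y) = Y + 2*Y² (U(Y) = (Y² + Y²) + Y = 2*Y² + Y = Y + 2*Y²)
H - U(-1394) = 3929672/3 - (-1394)*(1 + 2*(-1394)) = 3929672/3 - (-1394)*(1 - 2788) = 3929672/3 - (-1394)*(-2787) = 3929672/3 - 1*3885078 = 3929672/3 - 3885078 = -7725562/3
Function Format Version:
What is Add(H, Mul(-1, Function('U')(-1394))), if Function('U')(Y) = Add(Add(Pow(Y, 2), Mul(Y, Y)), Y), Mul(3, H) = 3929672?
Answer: Rational(-7725562, 3) ≈ -2.5752e+6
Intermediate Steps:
H = Rational(3929672, 3) (H = Mul(Rational(1, 3), 3929672) = Rational(3929672, 3) ≈ 1.3099e+6)
Function('U')(Y) = Add(Y, Mul(2, Pow(Y, 2))) (Function('U')(Y) = Add(Add(Pow(Y, 2), Pow(Y, 2)), Y) = Add(Mul(2, Pow(Y, 2)), Y) = Add(Y, Mul(2, Pow(Y, 2))))
Add(H, Mul(-1, Function('U')(-1394))) = Add(Rational(3929672, 3), Mul(-1, Mul(-1394, Add(1, Mul(2, -1394))))) = Add(Rational(3929672, 3), Mul(-1, Mul(-1394, Add(1, -2788)))) = Add(Rational(3929672, 3), Mul(-1, Mul(-1394, -2787))) = Add(Rational(3929672, 3), Mul(-1, 3885078)) = Add(Rational(3929672, 3), -3885078) = Rational(-7725562, 3)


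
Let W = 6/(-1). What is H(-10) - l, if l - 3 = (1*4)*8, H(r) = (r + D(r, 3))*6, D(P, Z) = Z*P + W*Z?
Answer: -383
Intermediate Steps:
W = -6 (W = 6*(-1) = -6)
D(P, Z) = -6*Z + P*Z (D(P, Z) = Z*P - 6*Z = P*Z - 6*Z = -6*Z + P*Z)
H(r) = -108 + 24*r (H(r) = (r + 3*(-6 + r))*6 = (r + (-18 + 3*r))*6 = (-18 + 4*r)*6 = -108 + 24*r)
l = 35 (l = 3 + (1*4)*8 = 3 + 4*8 = 3 + 32 = 35)
H(-10) - l = (-108 + 24*(-10)) - 1*35 = (-108 - 240) - 35 = -348 - 35 = -383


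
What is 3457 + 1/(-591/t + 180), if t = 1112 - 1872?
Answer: 474961447/137391 ≈ 3457.0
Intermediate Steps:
t = -760
3457 + 1/(-591/t + 180) = 3457 + 1/(-591/(-760) + 180) = 3457 + 1/(-591*(-1/760) + 180) = 3457 + 1/(591/760 + 180) = 3457 + 1/(137391/760) = 3457 + 760/137391 = 474961447/137391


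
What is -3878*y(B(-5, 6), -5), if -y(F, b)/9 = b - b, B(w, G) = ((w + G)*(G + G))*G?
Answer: 0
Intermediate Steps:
B(w, G) = 2*G²*(G + w) (B(w, G) = ((G + w)*(2*G))*G = (2*G*(G + w))*G = 2*G²*(G + w))
y(F, b) = 0 (y(F, b) = -9*(b - b) = -9*0 = 0)
-3878*y(B(-5, 6), -5) = -3878*0 = 0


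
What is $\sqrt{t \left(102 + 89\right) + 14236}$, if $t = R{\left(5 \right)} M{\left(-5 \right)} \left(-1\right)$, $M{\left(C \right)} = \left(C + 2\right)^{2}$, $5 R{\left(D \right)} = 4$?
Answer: $\frac{4 \sqrt{20095}}{5} \approx 113.41$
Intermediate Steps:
$R{\left(D \right)} = \frac{4}{5}$ ($R{\left(D \right)} = \frac{1}{5} \cdot 4 = \frac{4}{5}$)
$M{\left(C \right)} = \left(2 + C\right)^{2}$
$t = - \frac{36}{5}$ ($t = \frac{4 \left(2 - 5\right)^{2}}{5} \left(-1\right) = \frac{4 \left(-3\right)^{2}}{5} \left(-1\right) = \frac{4}{5} \cdot 9 \left(-1\right) = \frac{36}{5} \left(-1\right) = - \frac{36}{5} \approx -7.2$)
$\sqrt{t \left(102 + 89\right) + 14236} = \sqrt{- \frac{36 \left(102 + 89\right)}{5} + 14236} = \sqrt{\left(- \frac{36}{5}\right) 191 + 14236} = \sqrt{- \frac{6876}{5} + 14236} = \sqrt{\frac{64304}{5}} = \frac{4 \sqrt{20095}}{5}$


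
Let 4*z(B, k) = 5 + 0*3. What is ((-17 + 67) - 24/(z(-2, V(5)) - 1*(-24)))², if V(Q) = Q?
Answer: 24542116/10201 ≈ 2405.9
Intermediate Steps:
z(B, k) = 5/4 (z(B, k) = (5 + 0*3)/4 = (5 + 0)/4 = (¼)*5 = 5/4)
((-17 + 67) - 24/(z(-2, V(5)) - 1*(-24)))² = ((-17 + 67) - 24/(5/4 - 1*(-24)))² = (50 - 24/(5/4 + 24))² = (50 - 24/101/4)² = (50 - 24*4/101)² = (50 - 96/101)² = (4954/101)² = 24542116/10201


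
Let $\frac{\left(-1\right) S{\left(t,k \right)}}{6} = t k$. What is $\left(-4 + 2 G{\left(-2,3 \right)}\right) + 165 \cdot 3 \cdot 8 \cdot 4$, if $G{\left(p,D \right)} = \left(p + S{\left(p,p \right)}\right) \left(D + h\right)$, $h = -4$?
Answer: $15888$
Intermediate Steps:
$S{\left(t,k \right)} = - 6 k t$ ($S{\left(t,k \right)} = - 6 t k = - 6 k t$)
$G{\left(p,D \right)} = \left(-4 + D\right) \left(p - 6 p^{2}\right)$ ($G{\left(p,D \right)} = \left(p - 6 p p\right) \left(D - 4\right) = \left(p - 6 p^{2}\right) \left(-4 + D\right) = \left(-4 + D\right) \left(p - 6 p^{2}\right)$)
$\left(-4 + 2 G{\left(-2,3 \right)}\right) + 165 \cdot 3 \cdot 8 \cdot 4 = \left(-4 + 2 \left(- 2 \left(-4 + 3 + 24 \left(-2\right) - 18 \left(-2\right)\right)\right)\right) + 165 \cdot 3 \cdot 8 \cdot 4 = \left(-4 + 2 \left(- 2 \left(-4 + 3 - 48 + 36\right)\right)\right) + 165 \cdot 24 \cdot 4 = \left(-4 + 2 \left(\left(-2\right) \left(-13\right)\right)\right) + 165 \cdot 96 = \left(-4 + 2 \cdot 26\right) + 15840 = \left(-4 + 52\right) + 15840 = 48 + 15840 = 15888$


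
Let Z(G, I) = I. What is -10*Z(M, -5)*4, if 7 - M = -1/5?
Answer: 200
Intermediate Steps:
M = 36/5 (M = 7 - (-1)/5 = 7 - 1*(-⅕) = 7 + ⅕ = 36/5 ≈ 7.2000)
-10*Z(M, -5)*4 = -10*(-5)*4 = 50*4 = 200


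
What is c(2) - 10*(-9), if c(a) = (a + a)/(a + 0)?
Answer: 92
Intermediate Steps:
c(a) = 2 (c(a) = (2*a)/a = 2)
c(2) - 10*(-9) = 2 - 10*(-9) = 2 + 90 = 92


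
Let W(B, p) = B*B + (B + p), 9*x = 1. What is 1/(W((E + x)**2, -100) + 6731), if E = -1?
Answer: 6561/43515271 ≈ 0.00015077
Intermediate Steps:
x = 1/9 (x = (1/9)*1 = 1/9 ≈ 0.11111)
W(B, p) = B + p + B**2 (W(B, p) = B**2 + (B + p) = B + p + B**2)
1/(W((E + x)**2, -100) + 6731) = 1/(((-1 + 1/9)**2 - 100 + ((-1 + 1/9)**2)**2) + 6731) = 1/(((-8/9)**2 - 100 + ((-8/9)**2)**2) + 6731) = 1/((64/81 - 100 + (64/81)**2) + 6731) = 1/((64/81 - 100 + 4096/6561) + 6731) = 1/(-646820/6561 + 6731) = 1/(43515271/6561) = 6561/43515271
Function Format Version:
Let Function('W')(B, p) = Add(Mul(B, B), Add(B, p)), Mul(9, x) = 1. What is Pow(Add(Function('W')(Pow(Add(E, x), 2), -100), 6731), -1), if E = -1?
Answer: Rational(6561, 43515271) ≈ 0.00015077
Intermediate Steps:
x = Rational(1, 9) (x = Mul(Rational(1, 9), 1) = Rational(1, 9) ≈ 0.11111)
Function('W')(B, p) = Add(B, p, Pow(B, 2)) (Function('W')(B, p) = Add(Pow(B, 2), Add(B, p)) = Add(B, p, Pow(B, 2)))
Pow(Add(Function('W')(Pow(Add(E, x), 2), -100), 6731), -1) = Pow(Add(Add(Pow(Add(-1, Rational(1, 9)), 2), -100, Pow(Pow(Add(-1, Rational(1, 9)), 2), 2)), 6731), -1) = Pow(Add(Add(Pow(Rational(-8, 9), 2), -100, Pow(Pow(Rational(-8, 9), 2), 2)), 6731), -1) = Pow(Add(Add(Rational(64, 81), -100, Pow(Rational(64, 81), 2)), 6731), -1) = Pow(Add(Add(Rational(64, 81), -100, Rational(4096, 6561)), 6731), -1) = Pow(Add(Rational(-646820, 6561), 6731), -1) = Pow(Rational(43515271, 6561), -1) = Rational(6561, 43515271)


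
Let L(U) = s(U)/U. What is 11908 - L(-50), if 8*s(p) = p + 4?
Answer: 2381577/200 ≈ 11908.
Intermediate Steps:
s(p) = ½ + p/8 (s(p) = (p + 4)/8 = (4 + p)/8 = ½ + p/8)
L(U) = (½ + U/8)/U
11908 - L(-50) = 11908 - (4 - 50)/(8*(-50)) = 11908 - (-1)*(-46)/(8*50) = 11908 - 1*23/200 = 11908 - 23/200 = 2381577/200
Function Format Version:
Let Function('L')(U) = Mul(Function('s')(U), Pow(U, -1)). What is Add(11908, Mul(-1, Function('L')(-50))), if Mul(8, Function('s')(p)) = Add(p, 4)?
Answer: Rational(2381577, 200) ≈ 11908.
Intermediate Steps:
Function('s')(p) = Add(Rational(1, 2), Mul(Rational(1, 8), p)) (Function('s')(p) = Mul(Rational(1, 8), Add(p, 4)) = Mul(Rational(1, 8), Add(4, p)) = Add(Rational(1, 2), Mul(Rational(1, 8), p)))
Function('L')(U) = Mul(Pow(U, -1), Add(Rational(1, 2), Mul(Rational(1, 8), U))) (Function('L')(U) = Mul(Add(Rational(1, 2), Mul(Rational(1, 8), U)), Pow(U, -1)) = Mul(Pow(U, -1), Add(Rational(1, 2), Mul(Rational(1, 8), U))))
Add(11908, Mul(-1, Function('L')(-50))) = Add(11908, Mul(-1, Mul(Rational(1, 8), Pow(-50, -1), Add(4, -50)))) = Add(11908, Mul(-1, Mul(Rational(1, 8), Rational(-1, 50), -46))) = Add(11908, Mul(-1, Rational(23, 200))) = Add(11908, Rational(-23, 200)) = Rational(2381577, 200)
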